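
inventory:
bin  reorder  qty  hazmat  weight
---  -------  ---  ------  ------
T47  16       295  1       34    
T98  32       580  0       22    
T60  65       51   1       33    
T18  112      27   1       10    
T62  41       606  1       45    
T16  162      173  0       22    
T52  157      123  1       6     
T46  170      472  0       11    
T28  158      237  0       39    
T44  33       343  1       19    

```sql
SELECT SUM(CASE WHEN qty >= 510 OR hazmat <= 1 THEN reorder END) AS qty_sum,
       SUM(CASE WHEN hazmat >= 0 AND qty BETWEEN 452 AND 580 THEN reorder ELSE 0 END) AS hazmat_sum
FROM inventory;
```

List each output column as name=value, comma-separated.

qty_sum=946, hazmat_sum=202

[qty_sum: qty >= 510 OR hazmat <= 1]
bin=T47: ✓ → 16
bin=T98: ✓ → 32
bin=T60: ✓ → 65
bin=T18: ✓ → 112
bin=T62: ✓ → 41
bin=T16: ✓ → 162
bin=T52: ✓ → 157
bin=T46: ✓ → 170
bin=T28: ✓ → 158
bin=T44: ✓ → 33
qty_sum = 16 + 32 + 65 + 112 + 41 + 162 + 157 + 170 + 158 + 33 = 946
—
[hazmat_sum: hazmat >= 0 AND qty BETWEEN 452 AND 580]
bin=T47: ✗
bin=T98: ✓ → 32
bin=T60: ✗
bin=T18: ✗
bin=T62: ✗
bin=T16: ✗
bin=T52: ✗
bin=T46: ✓ → 170
bin=T28: ✗
bin=T44: ✗
hazmat_sum = 32 + 170 = 202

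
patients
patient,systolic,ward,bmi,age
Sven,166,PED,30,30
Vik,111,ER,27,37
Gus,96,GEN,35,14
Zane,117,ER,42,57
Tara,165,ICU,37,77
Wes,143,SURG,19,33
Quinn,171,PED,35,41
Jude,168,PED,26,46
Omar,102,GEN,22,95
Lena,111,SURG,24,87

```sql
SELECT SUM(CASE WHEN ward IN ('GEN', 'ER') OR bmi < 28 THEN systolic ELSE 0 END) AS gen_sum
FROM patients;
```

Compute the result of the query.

patient=Sven: ✗
patient=Vik: ✓ → 111
patient=Gus: ✓ → 96
patient=Zane: ✓ → 117
patient=Tara: ✗
patient=Wes: ✓ → 143
patient=Quinn: ✗
patient=Jude: ✓ → 168
patient=Omar: ✓ → 102
patient=Lena: ✓ → 111
gen_sum = 111 + 96 + 117 + 143 + 168 + 102 + 111 = 848

848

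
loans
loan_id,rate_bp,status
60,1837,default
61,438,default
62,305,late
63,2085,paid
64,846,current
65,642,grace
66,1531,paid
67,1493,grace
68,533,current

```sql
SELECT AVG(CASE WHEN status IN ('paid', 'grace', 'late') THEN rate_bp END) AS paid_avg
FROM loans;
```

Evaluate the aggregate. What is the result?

loan_id=60: ✗
loan_id=61: ✗
loan_id=62: ✓ → 305
loan_id=63: ✓ → 2085
loan_id=64: ✗
loan_id=65: ✓ → 642
loan_id=66: ✓ → 1531
loan_id=67: ✓ → 1493
loan_id=68: ✗
paid_avg = (305 + 2085 + 642 + 1531 + 1493) / 5 = 1211.2

1211.2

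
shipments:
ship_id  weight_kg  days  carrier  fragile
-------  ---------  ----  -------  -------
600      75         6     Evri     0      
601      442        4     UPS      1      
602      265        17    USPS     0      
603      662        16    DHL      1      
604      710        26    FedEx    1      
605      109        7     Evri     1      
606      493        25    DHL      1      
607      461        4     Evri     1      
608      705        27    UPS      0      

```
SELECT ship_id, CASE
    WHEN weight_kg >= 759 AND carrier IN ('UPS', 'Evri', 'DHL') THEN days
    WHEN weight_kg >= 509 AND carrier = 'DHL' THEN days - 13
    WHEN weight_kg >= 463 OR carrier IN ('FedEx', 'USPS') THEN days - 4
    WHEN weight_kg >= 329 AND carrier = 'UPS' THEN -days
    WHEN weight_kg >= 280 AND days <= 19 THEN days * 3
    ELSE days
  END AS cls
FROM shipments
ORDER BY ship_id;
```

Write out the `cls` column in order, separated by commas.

ship_id=600: ELSE → 6
ship_id=601: weight_kg >= 329 AND carrier = 'UPS' → -4
ship_id=602: weight_kg >= 463 OR carrier IN ('FedEx', 'USPS') → 13
ship_id=603: weight_kg >= 509 AND carrier = 'DHL' → 3
ship_id=604: weight_kg >= 463 OR carrier IN ('FedEx', 'USPS') → 22
ship_id=605: ELSE → 7
ship_id=606: weight_kg >= 463 OR carrier IN ('FedEx', 'USPS') → 21
ship_id=607: weight_kg >= 280 AND days <= 19 → 12
ship_id=608: weight_kg >= 463 OR carrier IN ('FedEx', 'USPS') → 23

6, -4, 13, 3, 22, 7, 21, 12, 23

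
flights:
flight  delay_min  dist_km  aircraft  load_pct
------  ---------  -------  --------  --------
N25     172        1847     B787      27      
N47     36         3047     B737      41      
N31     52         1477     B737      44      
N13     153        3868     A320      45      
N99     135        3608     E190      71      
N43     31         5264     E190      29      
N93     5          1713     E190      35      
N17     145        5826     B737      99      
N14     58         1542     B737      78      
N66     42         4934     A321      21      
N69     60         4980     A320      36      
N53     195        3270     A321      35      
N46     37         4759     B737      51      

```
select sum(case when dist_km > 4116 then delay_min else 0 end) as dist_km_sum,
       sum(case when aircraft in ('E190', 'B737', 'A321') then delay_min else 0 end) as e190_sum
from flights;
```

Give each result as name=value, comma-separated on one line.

[dist_km_sum: dist_km > 4116]
flight=N25: ✗
flight=N47: ✗
flight=N31: ✗
flight=N13: ✗
flight=N99: ✗
flight=N43: ✓ → 31
flight=N93: ✗
flight=N17: ✓ → 145
flight=N14: ✗
flight=N66: ✓ → 42
flight=N69: ✓ → 60
flight=N53: ✗
flight=N46: ✓ → 37
dist_km_sum = 31 + 145 + 42 + 60 + 37 = 315
—
[e190_sum: aircraft in ('E190', 'B737', 'A321')]
flight=N25: ✗
flight=N47: ✓ → 36
flight=N31: ✓ → 52
flight=N13: ✗
flight=N99: ✓ → 135
flight=N43: ✓ → 31
flight=N93: ✓ → 5
flight=N17: ✓ → 145
flight=N14: ✓ → 58
flight=N66: ✓ → 42
flight=N69: ✗
flight=N53: ✓ → 195
flight=N46: ✓ → 37
e190_sum = 36 + 52 + 135 + 31 + 5 + 145 + 58 + 42 + 195 + 37 = 736

dist_km_sum=315, e190_sum=736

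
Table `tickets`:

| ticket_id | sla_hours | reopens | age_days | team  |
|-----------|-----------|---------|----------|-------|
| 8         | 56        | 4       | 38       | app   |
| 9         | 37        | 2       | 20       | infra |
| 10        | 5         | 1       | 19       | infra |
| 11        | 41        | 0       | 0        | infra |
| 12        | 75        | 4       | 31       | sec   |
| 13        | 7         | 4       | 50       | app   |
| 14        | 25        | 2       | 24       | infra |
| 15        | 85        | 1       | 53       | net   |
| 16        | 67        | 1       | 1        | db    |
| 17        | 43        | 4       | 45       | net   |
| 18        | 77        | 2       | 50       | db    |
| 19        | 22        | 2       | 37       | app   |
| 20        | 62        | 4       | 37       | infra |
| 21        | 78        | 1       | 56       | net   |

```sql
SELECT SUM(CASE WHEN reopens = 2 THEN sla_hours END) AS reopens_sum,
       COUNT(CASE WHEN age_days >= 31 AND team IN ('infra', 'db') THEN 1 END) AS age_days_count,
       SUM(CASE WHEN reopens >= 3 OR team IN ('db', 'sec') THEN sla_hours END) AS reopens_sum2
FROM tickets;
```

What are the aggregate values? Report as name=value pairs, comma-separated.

reopens_sum=161, age_days_count=2, reopens_sum2=387

[reopens_sum: reopens = 2]
ticket_id=8: ✗
ticket_id=9: ✓ → 37
ticket_id=10: ✗
ticket_id=11: ✗
ticket_id=12: ✗
ticket_id=13: ✗
ticket_id=14: ✓ → 25
ticket_id=15: ✗
ticket_id=16: ✗
ticket_id=17: ✗
ticket_id=18: ✓ → 77
ticket_id=19: ✓ → 22
ticket_id=20: ✗
ticket_id=21: ✗
reopens_sum = 37 + 25 + 77 + 22 = 161
—
[age_days_count: age_days >= 31 AND team IN ('infra', 'db')]
ticket_id=8: ✗
ticket_id=9: ✗
ticket_id=10: ✗
ticket_id=11: ✗
ticket_id=12: ✗
ticket_id=13: ✗
ticket_id=14: ✗
ticket_id=15: ✗
ticket_id=16: ✗
ticket_id=17: ✗
ticket_id=18: ✓ → 1
ticket_id=19: ✗
ticket_id=20: ✓ → 1
ticket_id=21: ✗
age_days_count = COUNT(1, 1) = 2
—
[reopens_sum2: reopens >= 3 OR team IN ('db', 'sec')]
ticket_id=8: ✓ → 56
ticket_id=9: ✗
ticket_id=10: ✗
ticket_id=11: ✗
ticket_id=12: ✓ → 75
ticket_id=13: ✓ → 7
ticket_id=14: ✗
ticket_id=15: ✗
ticket_id=16: ✓ → 67
ticket_id=17: ✓ → 43
ticket_id=18: ✓ → 77
ticket_id=19: ✗
ticket_id=20: ✓ → 62
ticket_id=21: ✗
reopens_sum2 = 56 + 75 + 7 + 67 + 43 + 77 + 62 = 387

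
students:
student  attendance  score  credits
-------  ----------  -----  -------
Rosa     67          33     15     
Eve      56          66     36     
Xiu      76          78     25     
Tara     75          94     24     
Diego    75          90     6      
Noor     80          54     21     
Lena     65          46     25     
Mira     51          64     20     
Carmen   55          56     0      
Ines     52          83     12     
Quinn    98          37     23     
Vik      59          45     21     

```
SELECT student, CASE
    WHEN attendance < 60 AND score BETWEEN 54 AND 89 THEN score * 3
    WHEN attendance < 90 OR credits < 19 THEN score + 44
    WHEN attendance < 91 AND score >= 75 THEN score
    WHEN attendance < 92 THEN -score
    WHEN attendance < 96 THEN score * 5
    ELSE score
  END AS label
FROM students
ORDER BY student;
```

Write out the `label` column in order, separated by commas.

student=Carmen: attendance < 60 AND score BETWEEN 54 AND 89 → 168
student=Diego: attendance < 90 OR credits < 19 → 134
student=Eve: attendance < 60 AND score BETWEEN 54 AND 89 → 198
student=Ines: attendance < 60 AND score BETWEEN 54 AND 89 → 249
student=Lena: attendance < 90 OR credits < 19 → 90
student=Mira: attendance < 60 AND score BETWEEN 54 AND 89 → 192
student=Noor: attendance < 90 OR credits < 19 → 98
student=Quinn: ELSE → 37
student=Rosa: attendance < 90 OR credits < 19 → 77
student=Tara: attendance < 90 OR credits < 19 → 138
student=Vik: attendance < 90 OR credits < 19 → 89
student=Xiu: attendance < 90 OR credits < 19 → 122

168, 134, 198, 249, 90, 192, 98, 37, 77, 138, 89, 122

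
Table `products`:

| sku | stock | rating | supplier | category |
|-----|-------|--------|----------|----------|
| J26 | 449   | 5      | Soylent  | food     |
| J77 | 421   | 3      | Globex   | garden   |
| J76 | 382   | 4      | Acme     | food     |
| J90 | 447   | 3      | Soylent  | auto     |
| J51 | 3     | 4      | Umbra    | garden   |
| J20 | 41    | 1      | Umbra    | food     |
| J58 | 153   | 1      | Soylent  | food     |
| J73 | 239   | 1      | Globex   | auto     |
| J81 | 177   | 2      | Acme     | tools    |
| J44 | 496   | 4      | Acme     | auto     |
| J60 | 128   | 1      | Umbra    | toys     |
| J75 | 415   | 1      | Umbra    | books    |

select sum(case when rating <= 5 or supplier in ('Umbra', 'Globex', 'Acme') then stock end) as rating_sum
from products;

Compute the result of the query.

3351

sku=J26: ✓ → 449
sku=J77: ✓ → 421
sku=J76: ✓ → 382
sku=J90: ✓ → 447
sku=J51: ✓ → 3
sku=J20: ✓ → 41
sku=J58: ✓ → 153
sku=J73: ✓ → 239
sku=J81: ✓ → 177
sku=J44: ✓ → 496
sku=J60: ✓ → 128
sku=J75: ✓ → 415
rating_sum = 449 + 421 + 382 + 447 + 3 + 41 + 153 + 239 + 177 + 496 + 128 + 415 = 3351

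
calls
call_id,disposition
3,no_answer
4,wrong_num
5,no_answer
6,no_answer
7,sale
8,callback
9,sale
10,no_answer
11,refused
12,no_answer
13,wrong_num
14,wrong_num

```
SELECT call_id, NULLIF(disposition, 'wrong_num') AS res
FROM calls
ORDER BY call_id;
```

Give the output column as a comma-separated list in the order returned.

call_id=3: disposition=no_answer vs wrong_num: differ → no_answer
call_id=4: disposition=wrong_num vs wrong_num: equal → NULL
call_id=5: disposition=no_answer vs wrong_num: differ → no_answer
call_id=6: disposition=no_answer vs wrong_num: differ → no_answer
call_id=7: disposition=sale vs wrong_num: differ → sale
call_id=8: disposition=callback vs wrong_num: differ → callback
call_id=9: disposition=sale vs wrong_num: differ → sale
call_id=10: disposition=no_answer vs wrong_num: differ → no_answer
call_id=11: disposition=refused vs wrong_num: differ → refused
call_id=12: disposition=no_answer vs wrong_num: differ → no_answer
call_id=13: disposition=wrong_num vs wrong_num: equal → NULL
call_id=14: disposition=wrong_num vs wrong_num: equal → NULL

no_answer, NULL, no_answer, no_answer, sale, callback, sale, no_answer, refused, no_answer, NULL, NULL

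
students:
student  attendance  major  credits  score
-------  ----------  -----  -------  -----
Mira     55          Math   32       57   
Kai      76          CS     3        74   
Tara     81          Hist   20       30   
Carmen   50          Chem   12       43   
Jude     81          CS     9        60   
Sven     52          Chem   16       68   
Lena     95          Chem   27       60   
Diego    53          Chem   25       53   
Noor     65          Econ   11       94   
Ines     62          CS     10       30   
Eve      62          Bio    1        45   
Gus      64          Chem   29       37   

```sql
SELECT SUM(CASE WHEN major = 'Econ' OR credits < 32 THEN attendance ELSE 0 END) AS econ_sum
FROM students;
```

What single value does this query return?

741

student=Mira: ✗
student=Kai: ✓ → 76
student=Tara: ✓ → 81
student=Carmen: ✓ → 50
student=Jude: ✓ → 81
student=Sven: ✓ → 52
student=Lena: ✓ → 95
student=Diego: ✓ → 53
student=Noor: ✓ → 65
student=Ines: ✓ → 62
student=Eve: ✓ → 62
student=Gus: ✓ → 64
econ_sum = 76 + 81 + 50 + 81 + 52 + 95 + 53 + 65 + 62 + 62 + 64 = 741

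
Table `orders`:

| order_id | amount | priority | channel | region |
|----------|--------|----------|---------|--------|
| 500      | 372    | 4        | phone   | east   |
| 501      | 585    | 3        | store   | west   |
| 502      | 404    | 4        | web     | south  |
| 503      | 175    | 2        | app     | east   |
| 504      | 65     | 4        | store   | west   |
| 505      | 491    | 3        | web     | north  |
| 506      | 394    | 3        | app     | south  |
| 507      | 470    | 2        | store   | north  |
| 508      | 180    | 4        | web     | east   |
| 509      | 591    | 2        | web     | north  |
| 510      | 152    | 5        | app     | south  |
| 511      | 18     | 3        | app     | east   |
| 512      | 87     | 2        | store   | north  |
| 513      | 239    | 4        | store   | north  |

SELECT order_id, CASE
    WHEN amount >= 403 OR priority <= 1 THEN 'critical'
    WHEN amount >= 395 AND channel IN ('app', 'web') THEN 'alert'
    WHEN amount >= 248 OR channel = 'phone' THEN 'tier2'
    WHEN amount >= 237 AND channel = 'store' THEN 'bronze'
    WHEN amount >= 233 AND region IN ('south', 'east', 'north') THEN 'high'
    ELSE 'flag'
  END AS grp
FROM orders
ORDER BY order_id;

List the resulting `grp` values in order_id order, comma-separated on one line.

tier2, critical, critical, flag, flag, critical, tier2, critical, flag, critical, flag, flag, flag, bronze

order_id=500: amount >= 248 OR channel = 'phone' → tier2
order_id=501: amount >= 403 OR priority <= 1 → critical
order_id=502: amount >= 403 OR priority <= 1 → critical
order_id=503: ELSE → flag
order_id=504: ELSE → flag
order_id=505: amount >= 403 OR priority <= 1 → critical
order_id=506: amount >= 248 OR channel = 'phone' → tier2
order_id=507: amount >= 403 OR priority <= 1 → critical
order_id=508: ELSE → flag
order_id=509: amount >= 403 OR priority <= 1 → critical
order_id=510: ELSE → flag
order_id=511: ELSE → flag
order_id=512: ELSE → flag
order_id=513: amount >= 237 AND channel = 'store' → bronze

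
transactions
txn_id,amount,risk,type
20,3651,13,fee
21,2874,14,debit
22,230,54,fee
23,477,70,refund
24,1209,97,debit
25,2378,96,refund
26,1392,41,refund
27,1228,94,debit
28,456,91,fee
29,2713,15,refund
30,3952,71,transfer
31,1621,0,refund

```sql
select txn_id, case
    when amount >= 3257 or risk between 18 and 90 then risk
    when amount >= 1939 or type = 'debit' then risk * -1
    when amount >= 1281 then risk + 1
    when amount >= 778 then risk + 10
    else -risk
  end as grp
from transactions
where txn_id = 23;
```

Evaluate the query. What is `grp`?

70

txn_id = 23: amount=477, risk=70, type=refund.
amount >= 3257 or risk between 18 and 90 → true → 70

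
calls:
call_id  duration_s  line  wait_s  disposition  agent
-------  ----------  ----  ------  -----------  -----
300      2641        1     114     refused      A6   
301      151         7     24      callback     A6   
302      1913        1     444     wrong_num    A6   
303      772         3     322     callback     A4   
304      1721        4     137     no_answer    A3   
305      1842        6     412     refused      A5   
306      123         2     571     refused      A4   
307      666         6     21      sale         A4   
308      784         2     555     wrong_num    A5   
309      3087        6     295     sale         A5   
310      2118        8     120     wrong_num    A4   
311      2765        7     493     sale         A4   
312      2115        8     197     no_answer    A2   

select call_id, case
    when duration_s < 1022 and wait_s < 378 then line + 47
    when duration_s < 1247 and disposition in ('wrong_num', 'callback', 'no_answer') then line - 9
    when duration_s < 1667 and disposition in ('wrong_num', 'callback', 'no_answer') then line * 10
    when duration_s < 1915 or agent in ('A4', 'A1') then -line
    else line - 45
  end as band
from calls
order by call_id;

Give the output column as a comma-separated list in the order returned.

-44, 54, -1, 50, -4, -6, -2, 53, -7, -39, -8, -7, -37

call_id=300: ELSE → -44
call_id=301: duration_s < 1022 and wait_s < 378 → 54
call_id=302: duration_s < 1915 or agent in ('A4', 'A1') → -1
call_id=303: duration_s < 1022 and wait_s < 378 → 50
call_id=304: duration_s < 1915 or agent in ('A4', 'A1') → -4
call_id=305: duration_s < 1915 or agent in ('A4', 'A1') → -6
call_id=306: duration_s < 1915 or agent in ('A4', 'A1') → -2
call_id=307: duration_s < 1022 and wait_s < 378 → 53
call_id=308: duration_s < 1247 and disposition in ('wrong_num', 'callback', 'no_answer') → -7
call_id=309: ELSE → -39
call_id=310: duration_s < 1915 or agent in ('A4', 'A1') → -8
call_id=311: duration_s < 1915 or agent in ('A4', 'A1') → -7
call_id=312: ELSE → -37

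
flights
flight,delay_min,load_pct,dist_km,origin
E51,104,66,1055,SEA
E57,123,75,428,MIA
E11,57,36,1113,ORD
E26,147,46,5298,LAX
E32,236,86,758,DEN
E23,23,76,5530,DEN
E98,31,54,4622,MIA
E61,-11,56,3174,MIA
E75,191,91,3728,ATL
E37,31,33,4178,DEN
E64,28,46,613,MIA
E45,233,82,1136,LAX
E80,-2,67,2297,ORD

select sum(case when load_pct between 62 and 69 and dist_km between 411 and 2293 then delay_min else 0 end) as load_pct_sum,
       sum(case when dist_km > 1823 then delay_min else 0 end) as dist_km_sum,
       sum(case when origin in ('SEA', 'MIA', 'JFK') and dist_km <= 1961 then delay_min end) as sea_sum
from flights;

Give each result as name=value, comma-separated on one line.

[load_pct_sum: load_pct between 62 and 69 and dist_km between 411 and 2293]
flight=E51: ✓ → 104
flight=E57: ✗
flight=E11: ✗
flight=E26: ✗
flight=E32: ✗
flight=E23: ✗
flight=E98: ✗
flight=E61: ✗
flight=E75: ✗
flight=E37: ✗
flight=E64: ✗
flight=E45: ✗
flight=E80: ✗
load_pct_sum = 104
—
[dist_km_sum: dist_km > 1823]
flight=E51: ✗
flight=E57: ✗
flight=E11: ✗
flight=E26: ✓ → 147
flight=E32: ✗
flight=E23: ✓ → 23
flight=E98: ✓ → 31
flight=E61: ✓ → -11
flight=E75: ✓ → 191
flight=E37: ✓ → 31
flight=E64: ✗
flight=E45: ✗
flight=E80: ✓ → -2
dist_km_sum = 147 + 23 + 31 + -11 + 191 + 31 + -2 = 410
—
[sea_sum: origin in ('SEA', 'MIA', 'JFK') and dist_km <= 1961]
flight=E51: ✓ → 104
flight=E57: ✓ → 123
flight=E11: ✗
flight=E26: ✗
flight=E32: ✗
flight=E23: ✗
flight=E98: ✗
flight=E61: ✗
flight=E75: ✗
flight=E37: ✗
flight=E64: ✓ → 28
flight=E45: ✗
flight=E80: ✗
sea_sum = 104 + 123 + 28 = 255

load_pct_sum=104, dist_km_sum=410, sea_sum=255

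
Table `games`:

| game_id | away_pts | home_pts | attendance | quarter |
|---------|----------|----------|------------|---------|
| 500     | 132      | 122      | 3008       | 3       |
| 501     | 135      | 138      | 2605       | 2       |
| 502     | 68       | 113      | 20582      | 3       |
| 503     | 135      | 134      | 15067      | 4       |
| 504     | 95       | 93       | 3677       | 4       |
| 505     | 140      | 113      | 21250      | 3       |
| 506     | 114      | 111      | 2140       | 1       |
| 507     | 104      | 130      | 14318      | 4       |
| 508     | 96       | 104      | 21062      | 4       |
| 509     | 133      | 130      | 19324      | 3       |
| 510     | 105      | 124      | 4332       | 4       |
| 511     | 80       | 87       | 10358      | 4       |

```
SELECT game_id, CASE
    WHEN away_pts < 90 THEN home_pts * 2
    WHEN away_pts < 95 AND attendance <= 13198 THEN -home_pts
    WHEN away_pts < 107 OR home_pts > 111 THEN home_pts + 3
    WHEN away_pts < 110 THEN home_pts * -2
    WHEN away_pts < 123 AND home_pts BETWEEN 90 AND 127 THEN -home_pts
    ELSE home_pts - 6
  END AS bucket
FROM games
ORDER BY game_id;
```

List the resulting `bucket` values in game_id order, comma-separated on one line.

125, 141, 226, 137, 96, 116, -111, 133, 107, 133, 127, 174

game_id=500: away_pts < 107 OR home_pts > 111 → 125
game_id=501: away_pts < 107 OR home_pts > 111 → 141
game_id=502: away_pts < 90 → 226
game_id=503: away_pts < 107 OR home_pts > 111 → 137
game_id=504: away_pts < 107 OR home_pts > 111 → 96
game_id=505: away_pts < 107 OR home_pts > 111 → 116
game_id=506: away_pts < 123 AND home_pts BETWEEN 90 AND 127 → -111
game_id=507: away_pts < 107 OR home_pts > 111 → 133
game_id=508: away_pts < 107 OR home_pts > 111 → 107
game_id=509: away_pts < 107 OR home_pts > 111 → 133
game_id=510: away_pts < 107 OR home_pts > 111 → 127
game_id=511: away_pts < 90 → 174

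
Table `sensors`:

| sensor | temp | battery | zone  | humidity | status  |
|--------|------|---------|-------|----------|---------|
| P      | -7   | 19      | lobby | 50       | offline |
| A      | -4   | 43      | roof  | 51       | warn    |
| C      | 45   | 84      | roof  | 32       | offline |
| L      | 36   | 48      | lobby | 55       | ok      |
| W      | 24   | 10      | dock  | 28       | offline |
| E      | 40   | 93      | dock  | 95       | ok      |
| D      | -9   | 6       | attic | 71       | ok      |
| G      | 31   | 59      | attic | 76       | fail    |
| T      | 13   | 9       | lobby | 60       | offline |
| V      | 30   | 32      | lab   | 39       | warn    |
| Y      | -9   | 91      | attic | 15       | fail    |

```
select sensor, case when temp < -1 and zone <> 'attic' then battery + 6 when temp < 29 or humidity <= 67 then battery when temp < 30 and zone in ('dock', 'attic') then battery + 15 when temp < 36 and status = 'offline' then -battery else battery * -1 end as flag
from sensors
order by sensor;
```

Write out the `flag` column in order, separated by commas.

sensor=A: temp < -1 and zone <> 'attic' → 49
sensor=C: temp < 29 or humidity <= 67 → 84
sensor=D: temp < 29 or humidity <= 67 → 6
sensor=E: ELSE → -93
sensor=G: ELSE → -59
sensor=L: temp < 29 or humidity <= 67 → 48
sensor=P: temp < -1 and zone <> 'attic' → 25
sensor=T: temp < 29 or humidity <= 67 → 9
sensor=V: temp < 29 or humidity <= 67 → 32
sensor=W: temp < 29 or humidity <= 67 → 10
sensor=Y: temp < 29 or humidity <= 67 → 91

49, 84, 6, -93, -59, 48, 25, 9, 32, 10, 91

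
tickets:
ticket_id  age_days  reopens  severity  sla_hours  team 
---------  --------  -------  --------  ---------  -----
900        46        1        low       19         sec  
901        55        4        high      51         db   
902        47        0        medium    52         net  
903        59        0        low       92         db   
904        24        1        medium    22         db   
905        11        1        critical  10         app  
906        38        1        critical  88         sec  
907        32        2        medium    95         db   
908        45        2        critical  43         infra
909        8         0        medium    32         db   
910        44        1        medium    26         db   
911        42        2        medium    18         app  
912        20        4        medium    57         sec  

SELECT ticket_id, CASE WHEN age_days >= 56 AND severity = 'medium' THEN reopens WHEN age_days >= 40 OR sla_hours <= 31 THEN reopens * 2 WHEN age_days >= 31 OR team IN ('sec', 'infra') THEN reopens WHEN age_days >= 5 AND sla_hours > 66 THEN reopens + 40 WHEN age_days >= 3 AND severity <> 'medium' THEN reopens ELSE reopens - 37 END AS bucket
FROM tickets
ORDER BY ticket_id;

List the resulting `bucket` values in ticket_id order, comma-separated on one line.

2, 8, 0, 0, 2, 2, 1, 2, 4, -37, 2, 4, 4

ticket_id=900: age_days >= 40 OR sla_hours <= 31 → 2
ticket_id=901: age_days >= 40 OR sla_hours <= 31 → 8
ticket_id=902: age_days >= 40 OR sla_hours <= 31 → 0
ticket_id=903: age_days >= 40 OR sla_hours <= 31 → 0
ticket_id=904: age_days >= 40 OR sla_hours <= 31 → 2
ticket_id=905: age_days >= 40 OR sla_hours <= 31 → 2
ticket_id=906: age_days >= 31 OR team IN ('sec', 'infra') → 1
ticket_id=907: age_days >= 31 OR team IN ('sec', 'infra') → 2
ticket_id=908: age_days >= 40 OR sla_hours <= 31 → 4
ticket_id=909: ELSE → -37
ticket_id=910: age_days >= 40 OR sla_hours <= 31 → 2
ticket_id=911: age_days >= 40 OR sla_hours <= 31 → 4
ticket_id=912: age_days >= 31 OR team IN ('sec', 'infra') → 4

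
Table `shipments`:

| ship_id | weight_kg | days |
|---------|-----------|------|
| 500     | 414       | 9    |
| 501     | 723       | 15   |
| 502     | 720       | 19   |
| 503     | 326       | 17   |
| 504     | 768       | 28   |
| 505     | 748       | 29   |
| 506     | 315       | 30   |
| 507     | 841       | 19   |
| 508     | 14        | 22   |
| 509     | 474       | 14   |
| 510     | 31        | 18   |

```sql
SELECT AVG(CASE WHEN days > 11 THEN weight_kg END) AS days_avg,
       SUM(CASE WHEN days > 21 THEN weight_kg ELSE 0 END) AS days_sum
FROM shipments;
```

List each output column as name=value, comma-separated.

[days_avg: days > 11]
ship_id=500: ✗
ship_id=501: ✓ → 723
ship_id=502: ✓ → 720
ship_id=503: ✓ → 326
ship_id=504: ✓ → 768
ship_id=505: ✓ → 748
ship_id=506: ✓ → 315
ship_id=507: ✓ → 841
ship_id=508: ✓ → 14
ship_id=509: ✓ → 474
ship_id=510: ✓ → 31
days_avg = (723 + 720 + 326 + 768 + 748 + 315 + 841 + 14 + 474 + 31) / 10 = 496
—
[days_sum: days > 21]
ship_id=500: ✗
ship_id=501: ✗
ship_id=502: ✗
ship_id=503: ✗
ship_id=504: ✓ → 768
ship_id=505: ✓ → 748
ship_id=506: ✓ → 315
ship_id=507: ✗
ship_id=508: ✓ → 14
ship_id=509: ✗
ship_id=510: ✗
days_sum = 768 + 748 + 315 + 14 = 1845

days_avg=496, days_sum=1845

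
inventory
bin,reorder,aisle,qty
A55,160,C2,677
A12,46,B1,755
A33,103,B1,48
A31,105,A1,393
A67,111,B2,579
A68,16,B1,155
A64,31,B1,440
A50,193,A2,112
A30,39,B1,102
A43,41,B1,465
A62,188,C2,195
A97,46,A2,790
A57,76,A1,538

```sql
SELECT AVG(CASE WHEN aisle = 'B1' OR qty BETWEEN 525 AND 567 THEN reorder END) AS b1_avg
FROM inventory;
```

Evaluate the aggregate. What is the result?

bin=A55: ✗
bin=A12: ✓ → 46
bin=A33: ✓ → 103
bin=A31: ✗
bin=A67: ✗
bin=A68: ✓ → 16
bin=A64: ✓ → 31
bin=A50: ✗
bin=A30: ✓ → 39
bin=A43: ✓ → 41
bin=A62: ✗
bin=A97: ✗
bin=A57: ✓ → 76
b1_avg = (46 + 103 + 16 + 31 + 39 + 41 + 76) / 7 = 50.2857142857

50.2857142857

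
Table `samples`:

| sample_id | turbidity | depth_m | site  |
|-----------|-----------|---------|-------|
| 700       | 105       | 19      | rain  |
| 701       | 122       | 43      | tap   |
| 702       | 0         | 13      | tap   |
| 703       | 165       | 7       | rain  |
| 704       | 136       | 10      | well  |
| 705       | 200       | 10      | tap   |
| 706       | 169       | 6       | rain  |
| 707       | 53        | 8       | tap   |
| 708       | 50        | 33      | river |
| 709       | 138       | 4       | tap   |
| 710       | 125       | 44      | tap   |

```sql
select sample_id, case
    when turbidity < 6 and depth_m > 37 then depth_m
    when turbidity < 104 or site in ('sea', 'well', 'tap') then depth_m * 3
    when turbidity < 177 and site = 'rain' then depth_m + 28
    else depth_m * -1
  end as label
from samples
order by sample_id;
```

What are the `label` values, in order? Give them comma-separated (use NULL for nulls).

sample_id=700: turbidity < 177 and site = 'rain' → 47
sample_id=701: turbidity < 104 or site in ('sea', 'well', 'tap') → 129
sample_id=702: turbidity < 104 or site in ('sea', 'well', 'tap') → 39
sample_id=703: turbidity < 177 and site = 'rain' → 35
sample_id=704: turbidity < 104 or site in ('sea', 'well', 'tap') → 30
sample_id=705: turbidity < 104 or site in ('sea', 'well', 'tap') → 30
sample_id=706: turbidity < 177 and site = 'rain' → 34
sample_id=707: turbidity < 104 or site in ('sea', 'well', 'tap') → 24
sample_id=708: turbidity < 104 or site in ('sea', 'well', 'tap') → 99
sample_id=709: turbidity < 104 or site in ('sea', 'well', 'tap') → 12
sample_id=710: turbidity < 104 or site in ('sea', 'well', 'tap') → 132

47, 129, 39, 35, 30, 30, 34, 24, 99, 12, 132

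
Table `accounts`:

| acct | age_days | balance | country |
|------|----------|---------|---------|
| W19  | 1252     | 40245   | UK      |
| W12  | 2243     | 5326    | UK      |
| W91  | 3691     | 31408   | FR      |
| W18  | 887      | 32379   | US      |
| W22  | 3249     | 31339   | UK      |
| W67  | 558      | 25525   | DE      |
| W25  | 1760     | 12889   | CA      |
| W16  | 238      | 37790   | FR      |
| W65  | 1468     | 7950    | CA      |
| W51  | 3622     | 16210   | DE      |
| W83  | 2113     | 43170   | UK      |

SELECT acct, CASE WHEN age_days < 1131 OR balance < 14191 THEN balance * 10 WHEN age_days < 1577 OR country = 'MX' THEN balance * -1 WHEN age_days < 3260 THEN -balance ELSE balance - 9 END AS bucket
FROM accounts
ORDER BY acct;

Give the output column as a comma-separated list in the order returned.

acct=W12: age_days < 1131 OR balance < 14191 → 53260
acct=W16: age_days < 1131 OR balance < 14191 → 377900
acct=W18: age_days < 1131 OR balance < 14191 → 323790
acct=W19: age_days < 1577 OR country = 'MX' → -40245
acct=W22: age_days < 3260 → -31339
acct=W25: age_days < 1131 OR balance < 14191 → 128890
acct=W51: ELSE → 16201
acct=W65: age_days < 1131 OR balance < 14191 → 79500
acct=W67: age_days < 1131 OR balance < 14191 → 255250
acct=W83: age_days < 3260 → -43170
acct=W91: ELSE → 31399

53260, 377900, 323790, -40245, -31339, 128890, 16201, 79500, 255250, -43170, 31399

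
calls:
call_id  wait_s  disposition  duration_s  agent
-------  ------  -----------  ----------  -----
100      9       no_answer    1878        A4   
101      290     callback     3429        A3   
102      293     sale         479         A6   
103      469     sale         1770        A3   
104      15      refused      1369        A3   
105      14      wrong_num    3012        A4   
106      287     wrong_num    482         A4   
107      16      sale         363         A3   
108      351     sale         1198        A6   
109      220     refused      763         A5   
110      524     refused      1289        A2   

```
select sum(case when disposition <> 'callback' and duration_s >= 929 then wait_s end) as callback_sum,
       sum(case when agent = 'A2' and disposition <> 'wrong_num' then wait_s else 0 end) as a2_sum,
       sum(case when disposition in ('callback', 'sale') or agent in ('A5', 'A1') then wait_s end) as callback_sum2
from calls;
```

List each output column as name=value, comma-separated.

callback_sum=1382, a2_sum=524, callback_sum2=1639

[callback_sum: disposition <> 'callback' and duration_s >= 929]
call_id=100: ✓ → 9
call_id=101: ✗
call_id=102: ✗
call_id=103: ✓ → 469
call_id=104: ✓ → 15
call_id=105: ✓ → 14
call_id=106: ✗
call_id=107: ✗
call_id=108: ✓ → 351
call_id=109: ✗
call_id=110: ✓ → 524
callback_sum = 9 + 469 + 15 + 14 + 351 + 524 = 1382
—
[a2_sum: agent = 'A2' and disposition <> 'wrong_num']
call_id=100: ✗
call_id=101: ✗
call_id=102: ✗
call_id=103: ✗
call_id=104: ✗
call_id=105: ✗
call_id=106: ✗
call_id=107: ✗
call_id=108: ✗
call_id=109: ✗
call_id=110: ✓ → 524
a2_sum = 524
—
[callback_sum2: disposition in ('callback', 'sale') or agent in ('A5', 'A1')]
call_id=100: ✗
call_id=101: ✓ → 290
call_id=102: ✓ → 293
call_id=103: ✓ → 469
call_id=104: ✗
call_id=105: ✗
call_id=106: ✗
call_id=107: ✓ → 16
call_id=108: ✓ → 351
call_id=109: ✓ → 220
call_id=110: ✗
callback_sum2 = 290 + 293 + 469 + 16 + 351 + 220 = 1639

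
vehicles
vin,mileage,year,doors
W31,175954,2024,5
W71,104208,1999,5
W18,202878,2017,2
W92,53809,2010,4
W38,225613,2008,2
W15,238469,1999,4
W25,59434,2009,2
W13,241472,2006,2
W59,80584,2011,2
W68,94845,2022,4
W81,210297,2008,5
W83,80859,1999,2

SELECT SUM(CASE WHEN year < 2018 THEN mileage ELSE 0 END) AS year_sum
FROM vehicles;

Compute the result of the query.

1497623

vin=W31: ✗
vin=W71: ✓ → 104208
vin=W18: ✓ → 202878
vin=W92: ✓ → 53809
vin=W38: ✓ → 225613
vin=W15: ✓ → 238469
vin=W25: ✓ → 59434
vin=W13: ✓ → 241472
vin=W59: ✓ → 80584
vin=W68: ✗
vin=W81: ✓ → 210297
vin=W83: ✓ → 80859
year_sum = 104208 + 202878 + 53809 + 225613 + 238469 + 59434 + 241472 + 80584 + 210297 + 80859 = 1497623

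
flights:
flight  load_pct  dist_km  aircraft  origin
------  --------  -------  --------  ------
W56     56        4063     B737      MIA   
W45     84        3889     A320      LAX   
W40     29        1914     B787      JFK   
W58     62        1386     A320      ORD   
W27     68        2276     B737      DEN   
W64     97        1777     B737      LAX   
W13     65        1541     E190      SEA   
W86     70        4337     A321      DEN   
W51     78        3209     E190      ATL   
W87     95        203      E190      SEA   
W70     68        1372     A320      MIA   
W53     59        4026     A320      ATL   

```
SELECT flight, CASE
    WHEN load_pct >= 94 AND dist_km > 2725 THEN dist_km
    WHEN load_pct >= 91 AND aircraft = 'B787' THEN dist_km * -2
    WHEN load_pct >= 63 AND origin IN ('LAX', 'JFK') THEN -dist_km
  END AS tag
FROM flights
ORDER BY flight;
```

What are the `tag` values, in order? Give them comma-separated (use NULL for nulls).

flight=W13: (no match → NULL) → NULL
flight=W27: (no match → NULL) → NULL
flight=W40: (no match → NULL) → NULL
flight=W45: load_pct >= 63 AND origin IN ('LAX', 'JFK') → -3889
flight=W51: (no match → NULL) → NULL
flight=W53: (no match → NULL) → NULL
flight=W56: (no match → NULL) → NULL
flight=W58: (no match → NULL) → NULL
flight=W64: load_pct >= 63 AND origin IN ('LAX', 'JFK') → -1777
flight=W70: (no match → NULL) → NULL
flight=W86: (no match → NULL) → NULL
flight=W87: (no match → NULL) → NULL

NULL, NULL, NULL, -3889, NULL, NULL, NULL, NULL, -1777, NULL, NULL, NULL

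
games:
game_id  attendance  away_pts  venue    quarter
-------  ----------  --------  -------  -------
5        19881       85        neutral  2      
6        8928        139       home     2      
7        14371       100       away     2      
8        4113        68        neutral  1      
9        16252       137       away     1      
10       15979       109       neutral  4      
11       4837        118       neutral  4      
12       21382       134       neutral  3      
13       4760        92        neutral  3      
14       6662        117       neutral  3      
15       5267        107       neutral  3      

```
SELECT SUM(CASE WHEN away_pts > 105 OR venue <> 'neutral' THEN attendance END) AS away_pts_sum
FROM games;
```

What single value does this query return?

game_id=5: ✗
game_id=6: ✓ → 8928
game_id=7: ✓ → 14371
game_id=8: ✗
game_id=9: ✓ → 16252
game_id=10: ✓ → 15979
game_id=11: ✓ → 4837
game_id=12: ✓ → 21382
game_id=13: ✗
game_id=14: ✓ → 6662
game_id=15: ✓ → 5267
away_pts_sum = 8928 + 14371 + 16252 + 15979 + 4837 + 21382 + 6662 + 5267 = 93678

93678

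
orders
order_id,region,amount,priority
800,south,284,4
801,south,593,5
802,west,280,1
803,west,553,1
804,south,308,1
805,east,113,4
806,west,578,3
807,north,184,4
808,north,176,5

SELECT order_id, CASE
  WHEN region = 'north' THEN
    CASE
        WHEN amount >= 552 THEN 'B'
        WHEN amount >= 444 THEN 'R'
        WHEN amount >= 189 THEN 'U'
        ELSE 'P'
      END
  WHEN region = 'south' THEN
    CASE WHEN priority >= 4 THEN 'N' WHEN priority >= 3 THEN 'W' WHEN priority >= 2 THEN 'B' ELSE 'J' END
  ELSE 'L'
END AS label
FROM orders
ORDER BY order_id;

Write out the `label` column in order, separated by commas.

order_id=800: region='south' → inner[priority >= 4] → N
order_id=801: region='south' → inner[priority >= 4] → N
order_id=802: region='west' → outer ELSE → L
order_id=803: region='west' → outer ELSE → L
order_id=804: region='south' → inner[ELSE] → J
order_id=805: region='east' → outer ELSE → L
order_id=806: region='west' → outer ELSE → L
order_id=807: region='north' → inner[ELSE] → P
order_id=808: region='north' → inner[ELSE] → P

N, N, L, L, J, L, L, P, P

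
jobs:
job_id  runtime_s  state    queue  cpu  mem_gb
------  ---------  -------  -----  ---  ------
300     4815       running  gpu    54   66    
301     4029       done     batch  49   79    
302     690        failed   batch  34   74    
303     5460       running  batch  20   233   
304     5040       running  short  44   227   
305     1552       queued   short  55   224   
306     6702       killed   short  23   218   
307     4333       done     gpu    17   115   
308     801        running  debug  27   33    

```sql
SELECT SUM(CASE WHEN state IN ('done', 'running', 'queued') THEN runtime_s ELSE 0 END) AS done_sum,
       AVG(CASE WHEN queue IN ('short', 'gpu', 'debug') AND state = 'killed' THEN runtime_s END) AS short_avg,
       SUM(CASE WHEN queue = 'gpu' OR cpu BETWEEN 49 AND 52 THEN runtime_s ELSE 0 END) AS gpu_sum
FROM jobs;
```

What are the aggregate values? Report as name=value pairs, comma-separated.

done_sum=26030, short_avg=6702, gpu_sum=13177

[done_sum: state IN ('done', 'running', 'queued')]
job_id=300: ✓ → 4815
job_id=301: ✓ → 4029
job_id=302: ✗
job_id=303: ✓ → 5460
job_id=304: ✓ → 5040
job_id=305: ✓ → 1552
job_id=306: ✗
job_id=307: ✓ → 4333
job_id=308: ✓ → 801
done_sum = 4815 + 4029 + 5460 + 5040 + 1552 + 4333 + 801 = 26030
—
[short_avg: queue IN ('short', 'gpu', 'debug') AND state = 'killed']
job_id=300: ✗
job_id=301: ✗
job_id=302: ✗
job_id=303: ✗
job_id=304: ✗
job_id=305: ✗
job_id=306: ✓ → 6702
job_id=307: ✗
job_id=308: ✗
short_avg = 6702
—
[gpu_sum: queue = 'gpu' OR cpu BETWEEN 49 AND 52]
job_id=300: ✓ → 4815
job_id=301: ✓ → 4029
job_id=302: ✗
job_id=303: ✗
job_id=304: ✗
job_id=305: ✗
job_id=306: ✗
job_id=307: ✓ → 4333
job_id=308: ✗
gpu_sum = 4815 + 4029 + 4333 = 13177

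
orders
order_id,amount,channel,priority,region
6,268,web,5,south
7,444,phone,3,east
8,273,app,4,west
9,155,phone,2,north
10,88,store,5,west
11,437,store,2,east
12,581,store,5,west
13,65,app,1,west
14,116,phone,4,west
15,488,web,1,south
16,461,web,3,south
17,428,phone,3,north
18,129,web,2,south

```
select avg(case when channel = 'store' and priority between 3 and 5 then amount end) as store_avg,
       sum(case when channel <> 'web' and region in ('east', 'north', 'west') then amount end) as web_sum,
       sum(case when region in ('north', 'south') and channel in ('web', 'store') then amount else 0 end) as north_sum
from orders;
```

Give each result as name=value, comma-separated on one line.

store_avg=334.5, web_sum=2587, north_sum=1346

[store_avg: channel = 'store' and priority between 3 and 5]
order_id=6: ✗
order_id=7: ✗
order_id=8: ✗
order_id=9: ✗
order_id=10: ✓ → 88
order_id=11: ✗
order_id=12: ✓ → 581
order_id=13: ✗
order_id=14: ✗
order_id=15: ✗
order_id=16: ✗
order_id=17: ✗
order_id=18: ✗
store_avg = (88 + 581) / 2 = 334.5
—
[web_sum: channel <> 'web' and region in ('east', 'north', 'west')]
order_id=6: ✗
order_id=7: ✓ → 444
order_id=8: ✓ → 273
order_id=9: ✓ → 155
order_id=10: ✓ → 88
order_id=11: ✓ → 437
order_id=12: ✓ → 581
order_id=13: ✓ → 65
order_id=14: ✓ → 116
order_id=15: ✗
order_id=16: ✗
order_id=17: ✓ → 428
order_id=18: ✗
web_sum = 444 + 273 + 155 + 88 + 437 + 581 + 65 + 116 + 428 = 2587
—
[north_sum: region in ('north', 'south') and channel in ('web', 'store')]
order_id=6: ✓ → 268
order_id=7: ✗
order_id=8: ✗
order_id=9: ✗
order_id=10: ✗
order_id=11: ✗
order_id=12: ✗
order_id=13: ✗
order_id=14: ✗
order_id=15: ✓ → 488
order_id=16: ✓ → 461
order_id=17: ✗
order_id=18: ✓ → 129
north_sum = 268 + 488 + 461 + 129 = 1346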